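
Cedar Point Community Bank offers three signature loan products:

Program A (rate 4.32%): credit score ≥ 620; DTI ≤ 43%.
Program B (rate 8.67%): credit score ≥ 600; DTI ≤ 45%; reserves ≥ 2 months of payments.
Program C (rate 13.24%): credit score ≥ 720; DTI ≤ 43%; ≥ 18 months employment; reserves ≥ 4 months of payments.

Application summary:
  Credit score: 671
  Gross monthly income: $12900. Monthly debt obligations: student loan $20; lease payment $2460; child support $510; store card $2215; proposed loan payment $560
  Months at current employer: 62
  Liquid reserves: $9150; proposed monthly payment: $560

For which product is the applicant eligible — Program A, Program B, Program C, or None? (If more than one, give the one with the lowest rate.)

Program B

Total debts = (20 + 2,460 + 510 + 2,215 + 560) = 5,765; DTI = 5,765/12,900 = 44.7%.
Reserves = 9,150/560 = 16.3 months.
Program A: score 671 ≥ 620; DTI 44.7% > 43% → does not qualify.
Program B: score 671 ≥ 600; DTI 44.7% ≤ 45%; reserves 16.3 ≥ 2 mo → qualifies.
Program C: score 671 < 720; DTI 44.7% > 43%; employment 62 ≥ 18 mo; reserves 16.3 ≥ 4 mo → does not qualify.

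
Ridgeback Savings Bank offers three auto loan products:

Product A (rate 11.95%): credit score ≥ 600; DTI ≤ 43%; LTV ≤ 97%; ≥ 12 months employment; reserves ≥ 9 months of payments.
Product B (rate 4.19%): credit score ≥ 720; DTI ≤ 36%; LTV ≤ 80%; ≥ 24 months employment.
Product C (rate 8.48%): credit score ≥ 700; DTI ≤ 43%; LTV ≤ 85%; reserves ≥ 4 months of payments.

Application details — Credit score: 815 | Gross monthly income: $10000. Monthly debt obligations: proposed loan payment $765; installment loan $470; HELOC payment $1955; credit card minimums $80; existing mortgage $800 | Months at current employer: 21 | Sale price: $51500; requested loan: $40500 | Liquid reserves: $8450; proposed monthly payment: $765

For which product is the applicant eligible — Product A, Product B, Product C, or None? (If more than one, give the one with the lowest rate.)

Product C

Total debts = (765 + 470 + 1,955 + 80 + 800) = 4,070; DTI = 4,070/10,000 = 40.7%.
LTV = 40,500/51,500 = 78.6%.
Reserves = 8,450/765 = 11.0 months.
Product A: score 815 ≥ 600; DTI 40.7% ≤ 43%; LTV 78.6% ≤ 97%; employment 21 ≥ 12 mo; reserves 11.0 ≥ 9 mo → qualifies.
Product B: score 815 ≥ 720; DTI 40.7% > 36%; LTV 78.6% ≤ 80%; employment 21 < 24 mo → does not qualify.
Product C: score 815 ≥ 700; DTI 40.7% ≤ 43%; LTV 78.6% ≤ 85%; reserves 11.0 ≥ 4 mo → qualifies.
Qualifying: Product A, Product C. Lowest rate is 8.48% → Product C.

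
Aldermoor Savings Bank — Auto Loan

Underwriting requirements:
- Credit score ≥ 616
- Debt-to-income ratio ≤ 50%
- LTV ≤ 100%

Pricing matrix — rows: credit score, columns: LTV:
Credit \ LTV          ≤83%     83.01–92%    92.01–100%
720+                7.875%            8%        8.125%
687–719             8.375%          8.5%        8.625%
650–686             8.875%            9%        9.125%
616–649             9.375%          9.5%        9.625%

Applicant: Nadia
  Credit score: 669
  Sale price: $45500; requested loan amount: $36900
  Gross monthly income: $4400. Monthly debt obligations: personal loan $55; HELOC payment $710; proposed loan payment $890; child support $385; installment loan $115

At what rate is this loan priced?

8.875%

Credit score 669 ≥ 616; Total monthly debts = (55 + 710 + 890 + 385 + 115) = 2,155. DTI = 2,155/4,400 = 49% ≤ 50%
Loan-to-value = 36,900/45,500 = 81.1% — pass (100% max)
Credit 669 → row 650–686; LTV 81.1% → column ≤83%. Grid cell → 8.875%.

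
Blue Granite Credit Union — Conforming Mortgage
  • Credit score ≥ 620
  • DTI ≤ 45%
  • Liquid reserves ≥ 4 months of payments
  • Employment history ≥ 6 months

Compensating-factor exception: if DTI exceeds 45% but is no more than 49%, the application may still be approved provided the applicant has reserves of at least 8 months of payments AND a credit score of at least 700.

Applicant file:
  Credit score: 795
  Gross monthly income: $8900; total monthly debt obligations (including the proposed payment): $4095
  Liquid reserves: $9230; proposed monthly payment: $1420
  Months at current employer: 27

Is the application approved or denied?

Credit score 795 ≥ 620 (meets base)
DTI = 4,095/8,900 = 46% > 45% — standard DTI limit exceeded.
Reserves = 9,230/1,420 = 6.5 months ≥ 4
Employment 27 ≥ 6 months
DTI 46% is within the 45%–49% exception band; checking compensating factors.
Reserves 6.5 < 8 months; credit score 795 ≥ 700.
Compensating-factor requirement not fully met.

Denied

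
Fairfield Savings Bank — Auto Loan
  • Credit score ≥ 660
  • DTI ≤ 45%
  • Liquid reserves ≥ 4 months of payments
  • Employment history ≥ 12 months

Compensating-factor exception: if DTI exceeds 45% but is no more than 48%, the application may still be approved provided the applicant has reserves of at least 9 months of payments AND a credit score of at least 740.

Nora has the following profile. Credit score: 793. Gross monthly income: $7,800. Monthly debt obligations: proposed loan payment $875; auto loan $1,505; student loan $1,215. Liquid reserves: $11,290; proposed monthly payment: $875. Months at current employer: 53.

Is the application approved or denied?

Credit score 793 ≥ 660 (meets base)
Total debts = (875 + 1,505 + 1,215) = 3,595. DTI = 3,595/7,800 = 46.1% > 45% — standard DTI limit exceeded.
Liquid reserves cover 11,290/875 = 12.9 months — ≥ 4 required
Employment 53 ≥ 12 months
46.1% falls in the override range (45%–48%), so the compensating-factor test applies.
Reserves 12.9 ≥ 9 months; credit score 793 ≥ 740.
Both override conditions satisfied; DTI exception granted.

Approved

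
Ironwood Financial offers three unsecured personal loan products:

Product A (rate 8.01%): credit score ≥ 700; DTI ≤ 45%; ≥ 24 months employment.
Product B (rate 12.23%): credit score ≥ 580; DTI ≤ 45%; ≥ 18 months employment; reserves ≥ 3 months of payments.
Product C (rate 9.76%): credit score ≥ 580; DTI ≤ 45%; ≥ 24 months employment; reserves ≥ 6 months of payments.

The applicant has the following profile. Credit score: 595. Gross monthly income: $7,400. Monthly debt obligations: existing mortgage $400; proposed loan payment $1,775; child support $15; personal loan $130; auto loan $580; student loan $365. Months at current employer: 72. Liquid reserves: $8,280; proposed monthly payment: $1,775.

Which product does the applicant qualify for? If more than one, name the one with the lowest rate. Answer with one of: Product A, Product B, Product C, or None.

Total debts = (400 + 1,775 + 15 + 130 + 580 + 365) = 3,265; DTI = 3,265/7,400 = 44.1%.
Reserves = 8,280/1,775 = 4.7 months.
Product A: score 595 < 700; DTI 44.1% ≤ 45%; employment 72 ≥ 24 mo → does not qualify.
Product B: score 595 ≥ 580; DTI 44.1% ≤ 45%; employment 72 ≥ 18 mo; reserves 4.7 ≥ 3 mo → qualifies.
Product C: score 595 ≥ 580; DTI 44.1% ≤ 45%; employment 72 ≥ 24 mo; reserves 4.7 < 6 mo → does not qualify.

Product B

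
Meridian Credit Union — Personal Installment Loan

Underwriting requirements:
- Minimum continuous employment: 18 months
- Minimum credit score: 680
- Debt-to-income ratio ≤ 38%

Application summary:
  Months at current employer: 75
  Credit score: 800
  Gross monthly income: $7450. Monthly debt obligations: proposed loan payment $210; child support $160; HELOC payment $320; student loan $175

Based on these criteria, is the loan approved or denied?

Approved

Employment 75 ≥ 18 months
Credit score 800 ≥ 680 (meets)
Total monthly debts = (210 + 160 + 320 + 175) = 865. Debt-to-income = 865/7,450 = 11.6% — meets 38% limit
All criteria satisfied.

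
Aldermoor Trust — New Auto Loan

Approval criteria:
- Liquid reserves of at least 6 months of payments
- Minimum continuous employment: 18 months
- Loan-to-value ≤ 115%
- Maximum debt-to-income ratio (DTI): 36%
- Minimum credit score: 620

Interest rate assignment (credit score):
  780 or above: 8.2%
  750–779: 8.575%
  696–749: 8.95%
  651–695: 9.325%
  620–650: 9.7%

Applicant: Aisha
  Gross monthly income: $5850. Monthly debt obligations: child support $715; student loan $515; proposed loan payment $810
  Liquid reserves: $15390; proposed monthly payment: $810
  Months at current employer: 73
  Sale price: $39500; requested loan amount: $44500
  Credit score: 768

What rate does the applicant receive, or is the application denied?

Approved at 8.575%

Credit score 768 ≥ 620 (meets minimum)
Employment 73 ≥ 18 months
Reserves = 15,390/810 = 19.0 months ≥ 6
LTV: 44,500 ÷ 39,500 = 112.7%, within 115% cap
Total monthly debts = (715 + 515 + 810) = 2,040. DTI = 2,040/5,850 = 34.9% ≤ 36%
All requirements met. Score 768 falls in the 750–779 tier → 8.575%.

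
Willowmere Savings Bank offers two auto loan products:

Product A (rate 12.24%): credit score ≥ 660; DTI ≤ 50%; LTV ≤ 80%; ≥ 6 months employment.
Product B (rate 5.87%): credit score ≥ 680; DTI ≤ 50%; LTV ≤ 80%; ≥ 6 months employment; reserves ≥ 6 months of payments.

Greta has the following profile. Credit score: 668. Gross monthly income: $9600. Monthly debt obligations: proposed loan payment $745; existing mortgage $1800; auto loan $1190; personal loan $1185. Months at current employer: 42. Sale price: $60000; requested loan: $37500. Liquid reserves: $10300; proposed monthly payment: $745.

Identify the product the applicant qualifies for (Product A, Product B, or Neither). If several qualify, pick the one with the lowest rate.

Total debts = (745 + 1,800 + 1,190 + 1,185) = 4,920; DTI = 4,920/9,600 = 51.2%.
LTV = 37,500/60,000 = 62.5%.
Reserves = 10,300/745 = 13.8 months.
Product A: score 668 ≥ 660; DTI 51.2% > 50%; LTV 62.5% ≤ 80%; employment 42 ≥ 6 mo → does not qualify.
Product B: score 668 < 680; DTI 51.2% > 50%; LTV 62.5% ≤ 80%; employment 42 ≥ 6 mo; reserves 13.8 ≥ 6 mo → does not qualify.

Neither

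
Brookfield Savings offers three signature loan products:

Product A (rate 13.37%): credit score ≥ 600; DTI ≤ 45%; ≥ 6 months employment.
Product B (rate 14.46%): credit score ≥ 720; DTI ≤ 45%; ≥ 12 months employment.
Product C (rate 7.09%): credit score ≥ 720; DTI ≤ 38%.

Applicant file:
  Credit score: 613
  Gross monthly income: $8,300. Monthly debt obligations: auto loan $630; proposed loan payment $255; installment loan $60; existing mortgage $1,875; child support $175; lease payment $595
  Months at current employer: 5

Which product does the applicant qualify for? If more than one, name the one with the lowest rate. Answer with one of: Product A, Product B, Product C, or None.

None

Total debts = (630 + 255 + 60 + 1,875 + 175 + 595) = 3,590; DTI = 3,590/8,300 = 43.3%.
Product A: score 613 ≥ 600; DTI 43.3% ≤ 45%; employment 5 < 6 mo → does not qualify.
Product B: score 613 < 720; DTI 43.3% ≤ 45%; employment 5 < 12 mo → does not qualify.
Product C: score 613 < 720; DTI 43.3% > 38% → does not qualify.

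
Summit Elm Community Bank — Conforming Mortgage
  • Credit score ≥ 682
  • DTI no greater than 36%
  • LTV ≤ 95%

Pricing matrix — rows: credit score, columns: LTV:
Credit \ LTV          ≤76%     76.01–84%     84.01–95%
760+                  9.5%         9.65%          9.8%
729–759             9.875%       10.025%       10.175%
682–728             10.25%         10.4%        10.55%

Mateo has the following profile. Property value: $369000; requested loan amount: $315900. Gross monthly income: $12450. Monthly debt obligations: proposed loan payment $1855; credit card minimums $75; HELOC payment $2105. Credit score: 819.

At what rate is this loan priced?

9.8%

Credit score 819 ≥ 682; Total monthly debts = (1,855 + 75 + 2,105) = 4,035. Debt-to-income = 4,035/12,450 = 32.4% — meets 36% limit
Loan-to-value = 315,900/369,000 = 85.6% — pass (95% max)
Credit 819 → row 760+; LTV 85.6% → column 84.01–95%. Grid cell → 9.8%.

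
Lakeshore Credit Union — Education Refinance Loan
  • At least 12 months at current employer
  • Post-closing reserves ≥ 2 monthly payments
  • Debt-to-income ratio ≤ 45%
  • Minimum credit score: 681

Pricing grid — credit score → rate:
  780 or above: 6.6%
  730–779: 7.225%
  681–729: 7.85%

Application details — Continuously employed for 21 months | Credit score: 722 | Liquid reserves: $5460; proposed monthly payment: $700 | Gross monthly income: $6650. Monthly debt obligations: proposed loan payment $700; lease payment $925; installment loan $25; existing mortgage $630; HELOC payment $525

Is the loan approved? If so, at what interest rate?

Approved at 7.85%

Credit score 722 ≥ 681 (meets minimum)
Total monthly debts = (700 + 925 + 25 + 630 + 525) = 2,805. Debt-to-income = 2,805/6,650 = 42.2% — meets 45% limit
Employment 21 ≥ 12 months
Reserves = 5,460/700 = 7.8 months ≥ 2
All requirements met. Score 722 falls in the 681–729 tier → 7.85%.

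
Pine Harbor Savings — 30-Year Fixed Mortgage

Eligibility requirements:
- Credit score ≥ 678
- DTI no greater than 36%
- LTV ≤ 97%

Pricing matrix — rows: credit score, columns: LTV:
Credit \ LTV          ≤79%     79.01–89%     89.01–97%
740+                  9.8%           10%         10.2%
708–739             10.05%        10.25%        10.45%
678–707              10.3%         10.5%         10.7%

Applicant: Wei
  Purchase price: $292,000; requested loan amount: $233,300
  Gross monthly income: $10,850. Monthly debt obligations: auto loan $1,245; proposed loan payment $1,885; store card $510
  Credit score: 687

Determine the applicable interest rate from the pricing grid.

10.5%

Credit score 687 ≥ 678; Total monthly debts = (1,245 + 1,885 + 510) = 3,640. DTI = 3,640/10,850 = 33.5% ≤ 36%
Loan-to-value = 233,300/292,000 = 79.9% — pass (97% max)
Row: 687 falls in 678–707. Column: 79.9% falls in 79.01–89%. Rate = 10.5%.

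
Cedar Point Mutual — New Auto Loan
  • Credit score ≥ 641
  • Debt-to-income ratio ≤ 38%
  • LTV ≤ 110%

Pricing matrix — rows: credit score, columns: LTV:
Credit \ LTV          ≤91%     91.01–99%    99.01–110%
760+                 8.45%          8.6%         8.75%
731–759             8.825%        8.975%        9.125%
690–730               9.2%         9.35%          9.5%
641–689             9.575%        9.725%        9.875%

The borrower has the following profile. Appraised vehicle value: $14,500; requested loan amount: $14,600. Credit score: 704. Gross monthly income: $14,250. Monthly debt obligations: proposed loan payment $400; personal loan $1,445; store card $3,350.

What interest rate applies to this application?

9.5%

Credit score 704 ≥ 641; Total monthly debts = (400 + 1,445 + 3,350) = 5,195. Debt-to-income = 5,195/14,250 = 36.5% — meets 38% limit
Loan-to-value = 14,600/14,500 = 100.7% — pass (110% max)
Credit 704 → row 690–730; LTV 100.7% → column 99.01–110%. Grid cell → 9.5%.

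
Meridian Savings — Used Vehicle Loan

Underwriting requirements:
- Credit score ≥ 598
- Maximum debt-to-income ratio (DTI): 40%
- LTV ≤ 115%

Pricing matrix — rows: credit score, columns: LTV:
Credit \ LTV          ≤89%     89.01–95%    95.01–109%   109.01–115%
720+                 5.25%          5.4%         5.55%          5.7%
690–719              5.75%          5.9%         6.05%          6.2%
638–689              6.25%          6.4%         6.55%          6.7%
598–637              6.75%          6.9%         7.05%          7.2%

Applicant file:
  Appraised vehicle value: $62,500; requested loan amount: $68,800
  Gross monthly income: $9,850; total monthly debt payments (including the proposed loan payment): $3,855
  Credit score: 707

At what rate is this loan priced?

Credit score 707 ≥ 598; DTI = 3,855/9,850 = 39.1% ≤ 40%
LTV = 68,800/62,500 = 110.1% ≤ 115%
Row: 707 falls in 690–719. Column: 110.1% falls in 109.01–115%. Rate = 6.2%.

6.2%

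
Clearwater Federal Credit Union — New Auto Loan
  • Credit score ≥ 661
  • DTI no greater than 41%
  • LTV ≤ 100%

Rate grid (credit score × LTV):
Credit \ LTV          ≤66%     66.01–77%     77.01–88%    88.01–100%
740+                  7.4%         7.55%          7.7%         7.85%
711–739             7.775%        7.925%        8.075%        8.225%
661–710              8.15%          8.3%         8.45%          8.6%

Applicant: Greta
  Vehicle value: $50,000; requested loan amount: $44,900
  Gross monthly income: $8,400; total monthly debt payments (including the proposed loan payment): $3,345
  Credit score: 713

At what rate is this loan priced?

8.225%

Credit score 713 ≥ 661; DTI: 3,345 ÷ 8,400 = 39.8%, within the 41% cap
LTV: 44,900 ÷ 50,000 = 89.8%, within 100% cap
Credit 713 → row 711–739; LTV 89.8% → column 88.01–100%. Grid cell → 8.225%.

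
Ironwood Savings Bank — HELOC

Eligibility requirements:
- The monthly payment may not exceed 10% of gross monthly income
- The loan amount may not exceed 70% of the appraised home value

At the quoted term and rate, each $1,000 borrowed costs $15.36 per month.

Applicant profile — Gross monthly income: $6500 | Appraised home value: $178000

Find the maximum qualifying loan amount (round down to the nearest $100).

$42,300

Payment cap: 10% × $6,500 = $650/month.
At $15.36 per $1,000, that supports 650/15.36 × 1,000 ≈ $42,317 → $42,300.
LTV cap: 70% × $178,000 = $124,600 → $124,600.
Binding constraint: payment-to-income.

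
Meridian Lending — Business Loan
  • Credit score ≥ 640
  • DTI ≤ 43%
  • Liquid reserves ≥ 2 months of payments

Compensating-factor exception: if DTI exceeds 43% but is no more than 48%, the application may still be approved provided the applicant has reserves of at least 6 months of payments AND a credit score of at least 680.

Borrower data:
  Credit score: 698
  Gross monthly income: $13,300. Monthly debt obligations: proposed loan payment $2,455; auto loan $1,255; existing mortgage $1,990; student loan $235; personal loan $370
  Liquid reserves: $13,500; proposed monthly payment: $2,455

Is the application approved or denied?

Denied

Credit score 698 ≥ 640 (meets base)
Total debts = (2,455 + 1,255 + 1,990 + 235 + 370) = 6,305. DTI: 6,305 ÷ 13,300 = 47.4%, over the 43% base limit.
Reserves = 13,500/2,455 = 5.5 months ≥ 2
47.4% falls in the override range (43%–48%), so the compensating-factor test applies.
Override check — reserves: 5.5 mo (short of 6); score: 698 (ok).
Override conditions not both satisfied; exception does not apply.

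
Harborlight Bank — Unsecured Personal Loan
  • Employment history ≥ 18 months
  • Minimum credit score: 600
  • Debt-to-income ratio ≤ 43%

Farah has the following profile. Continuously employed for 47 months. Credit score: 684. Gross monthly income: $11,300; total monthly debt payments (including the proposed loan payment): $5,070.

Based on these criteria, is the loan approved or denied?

Employment 47 ≥ 18 months
Credit score 684 ≥ 600 (meets)
DTI: 5,070 ÷ 11,300 = 44.9%, exceeds the 43% cap
Fails on DTI.

Denied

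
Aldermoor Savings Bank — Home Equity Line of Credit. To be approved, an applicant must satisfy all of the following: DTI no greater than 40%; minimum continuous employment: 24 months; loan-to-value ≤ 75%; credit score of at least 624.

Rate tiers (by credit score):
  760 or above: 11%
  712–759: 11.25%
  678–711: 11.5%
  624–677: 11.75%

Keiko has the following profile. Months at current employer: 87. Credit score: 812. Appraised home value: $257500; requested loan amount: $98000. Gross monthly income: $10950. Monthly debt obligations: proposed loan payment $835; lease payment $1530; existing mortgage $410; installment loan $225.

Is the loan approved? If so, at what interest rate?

Credit score 812 ≥ 624 (meets minimum)
LTV = 98,000/257,500 = 38.1% ≤ 75%
Total monthly debts = (835 + 1,530 + 410 + 225) = 3,000. Debt-to-income = 3,000/10,950 = 27.4% — meets 40% limit
Employment 87 ≥ 24 months
All requirements met. Score 812 falls in the 760 or above tier → 11%.

Approved at 11%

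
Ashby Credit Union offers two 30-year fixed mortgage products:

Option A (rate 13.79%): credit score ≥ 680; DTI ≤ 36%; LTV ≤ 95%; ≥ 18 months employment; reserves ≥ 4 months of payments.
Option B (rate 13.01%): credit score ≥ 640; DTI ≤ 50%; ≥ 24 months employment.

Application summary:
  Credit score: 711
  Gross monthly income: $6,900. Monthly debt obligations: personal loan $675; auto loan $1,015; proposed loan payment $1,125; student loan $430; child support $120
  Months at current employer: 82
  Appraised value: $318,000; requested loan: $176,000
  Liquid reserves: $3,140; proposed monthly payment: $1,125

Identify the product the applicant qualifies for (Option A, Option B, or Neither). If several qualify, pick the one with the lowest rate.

Option B

Total debts = (675 + 1,015 + 1,125 + 430 + 120) = 3,365; DTI = 3,365/6,900 = 48.8%.
LTV = 176,000/318,000 = 55.3%.
Reserves = 3,140/1,125 = 2.8 months.
Option A: score 711 ≥ 680; DTI 48.8% > 36%; LTV 55.3% ≤ 95%; employment 82 ≥ 18 mo; reserves 2.8 < 4 mo → does not qualify.
Option B: score 711 ≥ 640; DTI 48.8% ≤ 50%; employment 82 ≥ 24 mo → qualifies.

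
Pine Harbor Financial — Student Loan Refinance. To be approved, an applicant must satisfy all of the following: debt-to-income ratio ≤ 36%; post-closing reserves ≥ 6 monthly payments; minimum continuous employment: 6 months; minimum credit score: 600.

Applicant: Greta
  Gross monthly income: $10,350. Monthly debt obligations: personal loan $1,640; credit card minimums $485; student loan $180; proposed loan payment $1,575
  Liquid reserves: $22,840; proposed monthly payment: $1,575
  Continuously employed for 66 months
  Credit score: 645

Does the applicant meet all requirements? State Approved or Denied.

Total monthly debts = (1,640 + 485 + 180 + 1,575) = 3,880. Debt-to-income = 3,880/10,350 = 37.5% — over 36% limit
Liquid reserves cover 22,840/1,575 = 14.5 months — ≥ 6 required
Employment 66 ≥ 6 months
Credit score 645 ≥ 600 (meets)
Fails on DTI.

Denied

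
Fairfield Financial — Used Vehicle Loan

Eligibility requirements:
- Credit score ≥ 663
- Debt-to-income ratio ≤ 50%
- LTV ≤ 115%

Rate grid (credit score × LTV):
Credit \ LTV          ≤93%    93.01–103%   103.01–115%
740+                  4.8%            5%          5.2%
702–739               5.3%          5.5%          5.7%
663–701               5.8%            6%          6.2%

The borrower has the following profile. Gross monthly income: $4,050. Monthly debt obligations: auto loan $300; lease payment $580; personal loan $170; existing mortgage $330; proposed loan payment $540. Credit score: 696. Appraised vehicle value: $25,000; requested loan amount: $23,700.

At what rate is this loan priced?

6%

Credit score 696 ≥ 663; Total monthly debts = (300 + 580 + 170 + 330 + 540) = 1,920. DTI: 1,920 ÷ 4,050 = 47.4%, within the 50% cap
Loan-to-value = 23,700/25,000 = 94.8% — pass (115% max)
Row: 696 falls in 663–701. Column: 94.8% falls in 93.01–103%. Rate = 6%.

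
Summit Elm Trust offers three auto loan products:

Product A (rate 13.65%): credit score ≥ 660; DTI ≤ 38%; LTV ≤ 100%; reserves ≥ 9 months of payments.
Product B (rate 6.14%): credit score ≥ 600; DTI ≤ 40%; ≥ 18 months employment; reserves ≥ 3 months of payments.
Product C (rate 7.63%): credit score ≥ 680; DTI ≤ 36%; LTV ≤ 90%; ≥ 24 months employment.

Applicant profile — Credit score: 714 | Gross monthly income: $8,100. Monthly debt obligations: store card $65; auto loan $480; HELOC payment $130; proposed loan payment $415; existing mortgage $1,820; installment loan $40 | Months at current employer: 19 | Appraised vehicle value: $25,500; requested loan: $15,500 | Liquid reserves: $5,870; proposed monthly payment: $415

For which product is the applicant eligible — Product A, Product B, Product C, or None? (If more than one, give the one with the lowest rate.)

Product B

Total debts = (65 + 480 + 130 + 415 + 1,820 + 40) = 2,950; DTI = 2,950/8,100 = 36.4%.
LTV = 15,500/25,500 = 60.8%.
Reserves = 5,870/415 = 14.1 months.
Product A: score 714 ≥ 660; DTI 36.4% ≤ 38%; LTV 60.8% ≤ 100%; reserves 14.1 ≥ 9 mo → qualifies.
Product B: score 714 ≥ 600; DTI 36.4% ≤ 40%; employment 19 ≥ 18 mo; reserves 14.1 ≥ 3 mo → qualifies.
Product C: score 714 ≥ 680; DTI 36.4% > 36%; LTV 60.8% ≤ 90%; employment 19 < 24 mo → does not qualify.
Qualifying: Product A, Product B. Lowest rate is 6.14% → Product B.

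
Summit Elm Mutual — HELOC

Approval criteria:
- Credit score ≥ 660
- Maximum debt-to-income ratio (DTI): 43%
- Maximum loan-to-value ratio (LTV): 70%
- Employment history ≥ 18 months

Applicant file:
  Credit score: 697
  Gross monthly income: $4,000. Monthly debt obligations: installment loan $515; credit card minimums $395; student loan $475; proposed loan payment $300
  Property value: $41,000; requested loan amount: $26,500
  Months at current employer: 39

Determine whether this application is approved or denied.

Approved

Credit score 697 ≥ 660 (meets)
Total monthly debts = (515 + 395 + 475 + 300) = 1,685. DTI = 1,685/4,000 = 42.1% ≤ 43%
LTV = 26,500/41,000 = 64.6% ≤ 70%
Employment 39 ≥ 18 months
All criteria satisfied.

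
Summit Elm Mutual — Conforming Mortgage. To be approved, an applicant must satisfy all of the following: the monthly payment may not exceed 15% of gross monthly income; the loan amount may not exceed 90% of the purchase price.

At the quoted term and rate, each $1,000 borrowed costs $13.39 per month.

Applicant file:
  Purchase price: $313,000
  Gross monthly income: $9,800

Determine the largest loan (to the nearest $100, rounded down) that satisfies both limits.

Payment cap: 15% × $9,800 = $1,470/month.
At $13.39 per $1,000, that supports 1,470/13.39 × 1,000 ≈ $109,783 → $109,700.
LTV cap: 90% × $313,000 = $281,700 → $281,700.
Binding constraint: payment-to-income.

$109,700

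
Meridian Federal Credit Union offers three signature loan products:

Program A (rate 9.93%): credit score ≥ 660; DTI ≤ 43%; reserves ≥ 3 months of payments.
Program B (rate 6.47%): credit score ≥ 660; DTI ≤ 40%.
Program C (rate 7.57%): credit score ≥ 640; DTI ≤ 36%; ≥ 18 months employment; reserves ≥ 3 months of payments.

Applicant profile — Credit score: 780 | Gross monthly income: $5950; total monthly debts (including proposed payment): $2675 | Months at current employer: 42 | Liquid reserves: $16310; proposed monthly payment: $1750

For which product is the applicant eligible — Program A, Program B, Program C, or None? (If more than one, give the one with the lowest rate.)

None

DTI = 2,675/5,950 = 45%.
Reserves = 16,310/1,750 = 9.3 months.
Program A: score 780 ≥ 660; DTI 45% > 43%; reserves 9.3 ≥ 3 mo → does not qualify.
Program B: score 780 ≥ 660; DTI 45% > 40% → does not qualify.
Program C: score 780 ≥ 640; DTI 45% > 36%; employment 42 ≥ 18 mo; reserves 9.3 ≥ 3 mo → does not qualify.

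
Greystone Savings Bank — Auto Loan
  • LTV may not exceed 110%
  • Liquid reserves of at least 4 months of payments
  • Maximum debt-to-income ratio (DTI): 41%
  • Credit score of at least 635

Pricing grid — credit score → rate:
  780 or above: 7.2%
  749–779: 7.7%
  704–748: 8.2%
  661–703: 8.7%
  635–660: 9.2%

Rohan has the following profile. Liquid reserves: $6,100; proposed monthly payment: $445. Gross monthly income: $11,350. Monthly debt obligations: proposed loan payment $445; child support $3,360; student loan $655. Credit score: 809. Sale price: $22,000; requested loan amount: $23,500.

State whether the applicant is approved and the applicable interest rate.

Credit score 809 ≥ 635 (meets minimum)
Liquid reserves cover 6,100/445 = 13.7 months — ≥ 4 required
Total monthly debts = (445 + 3,360 + 655) = 4,460. Debt-to-income = 4,460/11,350 = 39.3% — meets 41% limit
LTV = 23,500/22,000 = 106.8% ≤ 110%
All requirements met. Score 809 falls in the 780 or above tier → 7.2%.

Approved at 7.2%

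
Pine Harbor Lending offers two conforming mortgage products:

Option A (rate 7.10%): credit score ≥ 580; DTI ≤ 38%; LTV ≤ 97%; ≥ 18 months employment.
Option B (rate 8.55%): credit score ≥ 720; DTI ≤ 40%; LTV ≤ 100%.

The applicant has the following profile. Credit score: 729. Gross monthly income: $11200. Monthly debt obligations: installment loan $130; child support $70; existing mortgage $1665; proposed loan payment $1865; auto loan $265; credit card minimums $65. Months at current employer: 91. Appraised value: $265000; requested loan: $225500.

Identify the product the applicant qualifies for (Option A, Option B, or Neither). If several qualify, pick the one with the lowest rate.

Total debts = (130 + 70 + 1,665 + 1,865 + 265 + 65) = 4,060; DTI = 4,060/11,200 = 36.2%.
LTV = 225,500/265,000 = 85.1%.
Option A: score 729 ≥ 580; DTI 36.2% ≤ 38%; LTV 85.1% ≤ 97%; employment 91 ≥ 18 mo → qualifies.
Option B: score 729 ≥ 720; DTI 36.2% ≤ 40%; LTV 85.1% ≤ 100% → qualifies.
Qualifying: Option A, Option B. Lowest rate is 7.10% → Option A.

Option A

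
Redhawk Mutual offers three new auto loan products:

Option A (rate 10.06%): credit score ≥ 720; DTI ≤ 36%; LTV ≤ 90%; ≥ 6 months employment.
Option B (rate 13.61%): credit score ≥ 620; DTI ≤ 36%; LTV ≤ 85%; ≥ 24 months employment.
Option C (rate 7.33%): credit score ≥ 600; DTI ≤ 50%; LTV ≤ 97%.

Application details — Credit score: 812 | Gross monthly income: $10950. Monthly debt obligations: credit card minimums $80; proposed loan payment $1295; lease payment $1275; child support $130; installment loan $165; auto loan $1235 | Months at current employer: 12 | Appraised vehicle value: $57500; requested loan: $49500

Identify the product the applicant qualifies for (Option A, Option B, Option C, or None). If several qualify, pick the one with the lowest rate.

Option C

Total debts = (80 + 1,295 + 1,275 + 130 + 165 + 1,235) = 4,180; DTI = 4,180/10,950 = 38.2%.
LTV = 49,500/57,500 = 86.1%.
Option A: score 812 ≥ 720; DTI 38.2% > 36%; LTV 86.1% ≤ 90%; employment 12 ≥ 6 mo → does not qualify.
Option B: score 812 ≥ 620; DTI 38.2% > 36%; LTV 86.1% > 85%; employment 12 < 24 mo → does not qualify.
Option C: score 812 ≥ 600; DTI 38.2% ≤ 50%; LTV 86.1% ≤ 97% → qualifies.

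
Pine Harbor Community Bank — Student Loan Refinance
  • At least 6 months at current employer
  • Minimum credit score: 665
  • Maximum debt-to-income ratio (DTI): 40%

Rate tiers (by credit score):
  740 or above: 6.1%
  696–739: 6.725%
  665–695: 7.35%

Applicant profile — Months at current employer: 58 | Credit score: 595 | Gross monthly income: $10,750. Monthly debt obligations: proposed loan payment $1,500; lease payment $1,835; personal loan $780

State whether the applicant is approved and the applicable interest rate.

Denied

Credit score 595 < 665 (below minimum)
Total monthly debts = (1,500 + 1,835 + 780) = 4,115. Debt-to-income = 4,115/10,750 = 38.3% — meets 40% limit
Employment 58 ≥ 6 months
Not all requirements met → denied.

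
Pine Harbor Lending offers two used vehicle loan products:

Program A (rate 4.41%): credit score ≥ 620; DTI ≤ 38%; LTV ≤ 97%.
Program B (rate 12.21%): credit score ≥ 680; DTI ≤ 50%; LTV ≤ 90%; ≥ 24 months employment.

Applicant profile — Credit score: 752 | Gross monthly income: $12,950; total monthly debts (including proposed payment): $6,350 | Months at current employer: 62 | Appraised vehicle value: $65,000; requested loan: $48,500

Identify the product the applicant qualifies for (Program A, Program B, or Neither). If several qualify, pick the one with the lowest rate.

Program B

DTI = 6,350/12,950 = 49%.
LTV = 48,500/65,000 = 74.6%.
Program A: score 752 ≥ 620; DTI 49% > 38%; LTV 74.6% ≤ 97% → does not qualify.
Program B: score 752 ≥ 680; DTI 49% ≤ 50%; LTV 74.6% ≤ 90%; employment 62 ≥ 24 mo → qualifies.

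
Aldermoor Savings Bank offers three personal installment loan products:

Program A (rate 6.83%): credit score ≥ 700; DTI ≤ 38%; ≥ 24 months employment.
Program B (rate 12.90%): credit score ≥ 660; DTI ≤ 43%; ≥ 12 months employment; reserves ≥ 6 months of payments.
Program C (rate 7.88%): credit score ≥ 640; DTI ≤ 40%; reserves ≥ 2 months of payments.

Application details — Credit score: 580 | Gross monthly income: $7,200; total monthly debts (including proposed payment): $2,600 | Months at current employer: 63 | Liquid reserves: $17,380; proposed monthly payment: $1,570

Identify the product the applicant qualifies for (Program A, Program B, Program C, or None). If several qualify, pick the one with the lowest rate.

DTI = 2,600/7,200 = 36.1%.
Reserves = 17,380/1,570 = 11.1 months.
Program A: score 580 < 700; DTI 36.1% ≤ 38%; employment 63 ≥ 24 mo → does not qualify.
Program B: score 580 < 660; DTI 36.1% ≤ 43%; employment 63 ≥ 12 mo; reserves 11.1 ≥ 6 mo → does not qualify.
Program C: score 580 < 640; DTI 36.1% ≤ 40%; reserves 11.1 ≥ 2 mo → does not qualify.

None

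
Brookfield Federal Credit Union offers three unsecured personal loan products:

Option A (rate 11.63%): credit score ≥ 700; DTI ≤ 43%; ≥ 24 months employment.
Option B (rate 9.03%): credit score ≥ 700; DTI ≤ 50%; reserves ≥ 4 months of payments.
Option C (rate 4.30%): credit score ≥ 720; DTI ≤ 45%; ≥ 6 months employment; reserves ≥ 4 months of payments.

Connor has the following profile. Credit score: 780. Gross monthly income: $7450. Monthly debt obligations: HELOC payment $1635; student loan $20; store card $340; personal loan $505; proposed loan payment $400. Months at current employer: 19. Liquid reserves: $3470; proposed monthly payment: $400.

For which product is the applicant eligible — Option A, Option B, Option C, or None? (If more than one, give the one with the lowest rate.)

Total debts = (1,635 + 20 + 340 + 505 + 400) = 2,900; DTI = 2,900/7,450 = 38.9%.
Reserves = 3,470/400 = 8.7 months.
Option A: score 780 ≥ 700; DTI 38.9% ≤ 43%; employment 19 < 24 mo → does not qualify.
Option B: score 780 ≥ 700; DTI 38.9% ≤ 50%; reserves 8.7 ≥ 4 mo → qualifies.
Option C: score 780 ≥ 720; DTI 38.9% ≤ 45%; employment 19 ≥ 6 mo; reserves 8.7 ≥ 4 mo → qualifies.
Qualifying: Option B, Option C. Lowest rate is 4.30% → Option C.

Option C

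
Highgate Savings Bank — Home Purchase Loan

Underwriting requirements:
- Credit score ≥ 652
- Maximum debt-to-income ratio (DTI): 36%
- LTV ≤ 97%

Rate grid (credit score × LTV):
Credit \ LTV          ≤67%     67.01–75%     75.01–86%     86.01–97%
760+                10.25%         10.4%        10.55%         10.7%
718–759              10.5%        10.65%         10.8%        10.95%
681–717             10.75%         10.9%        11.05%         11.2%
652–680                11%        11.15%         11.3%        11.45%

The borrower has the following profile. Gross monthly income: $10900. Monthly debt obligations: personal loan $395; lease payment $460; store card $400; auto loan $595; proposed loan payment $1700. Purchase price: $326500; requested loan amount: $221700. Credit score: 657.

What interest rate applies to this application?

11.15%

Credit score 657 ≥ 652; Total monthly debts = (395 + 460 + 400 + 595 + 1,700) = 3,550. DTI = 3,550/10,900 = 32.6% ≤ 36%
LTV = 221,700/326,500 = 67.9% ≤ 97%
Score 657 is in the 652–680 band; LTV 67.9% is in the 67.01–75% band → 11.15%.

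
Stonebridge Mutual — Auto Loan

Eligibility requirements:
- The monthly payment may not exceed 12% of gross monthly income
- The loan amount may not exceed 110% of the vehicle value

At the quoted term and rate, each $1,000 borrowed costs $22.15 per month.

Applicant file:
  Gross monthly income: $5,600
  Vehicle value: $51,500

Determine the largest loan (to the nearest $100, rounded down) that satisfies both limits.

$30,300

Payment cap: 12% × $5,600 = $672/month.
At $22.15 per $1,000, that supports 672/22.15 × 1,000 ≈ $30,338 → $30,300.
LTV cap: 110% × $51,500 = $56,650 → $56,600.
Binding constraint: payment-to-income.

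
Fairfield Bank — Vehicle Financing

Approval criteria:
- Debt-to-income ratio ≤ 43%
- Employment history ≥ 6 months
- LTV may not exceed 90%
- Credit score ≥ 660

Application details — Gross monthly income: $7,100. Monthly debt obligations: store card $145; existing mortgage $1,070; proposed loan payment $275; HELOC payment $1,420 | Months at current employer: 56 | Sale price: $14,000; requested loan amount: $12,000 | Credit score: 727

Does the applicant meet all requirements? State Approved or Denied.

Approved

Total monthly debts = (145 + 1,070 + 275 + 1,420) = 2,910. DTI: 2,910 ÷ 7,100 = 41%, within the 43% cap
Employment 56 ≥ 6 months
LTV: 12,000 ÷ 14,000 = 85.7%, within 90% cap
Credit score 727 ≥ 660 (meets)
All criteria satisfied.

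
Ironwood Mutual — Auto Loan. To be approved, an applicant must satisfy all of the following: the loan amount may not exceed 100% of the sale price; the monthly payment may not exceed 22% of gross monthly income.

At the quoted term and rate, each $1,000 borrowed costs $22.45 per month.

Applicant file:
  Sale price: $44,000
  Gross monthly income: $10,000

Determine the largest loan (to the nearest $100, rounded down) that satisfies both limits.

$44,000

Payment cap: 22% × $10,000 = $2,200/month.
At $22.45 per $1,000, that supports 2,200/22.45 × 1,000 ≈ $97,995 → $97,900.
LTV cap: 100% × $44,000 = $44,000 → $44,000.
Binding constraint: loan-to-value.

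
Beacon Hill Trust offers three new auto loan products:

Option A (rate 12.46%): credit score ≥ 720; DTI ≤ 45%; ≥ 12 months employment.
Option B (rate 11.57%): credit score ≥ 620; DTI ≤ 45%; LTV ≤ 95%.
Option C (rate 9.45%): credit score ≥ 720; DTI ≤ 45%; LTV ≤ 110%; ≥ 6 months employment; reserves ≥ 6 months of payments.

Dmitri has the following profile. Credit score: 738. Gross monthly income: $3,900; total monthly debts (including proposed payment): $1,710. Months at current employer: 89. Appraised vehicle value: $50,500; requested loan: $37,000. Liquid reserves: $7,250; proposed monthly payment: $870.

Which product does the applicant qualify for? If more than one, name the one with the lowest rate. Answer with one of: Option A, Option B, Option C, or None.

Option C

DTI = 1,710/3,900 = 43.8%.
LTV = 37,000/50,500 = 73.3%.
Reserves = 7,250/870 = 8.3 months.
Option A: score 738 ≥ 720; DTI 43.8% ≤ 45%; employment 89 ≥ 12 mo → qualifies.
Option B: score 738 ≥ 620; DTI 43.8% ≤ 45%; LTV 73.3% ≤ 95% → qualifies.
Option C: score 738 ≥ 720; DTI 43.8% ≤ 45%; LTV 73.3% ≤ 110%; employment 89 ≥ 6 mo; reserves 8.3 ≥ 6 mo → qualifies.
Qualifying: Option A, Option B, Option C. Lowest rate is 9.45% → Option C.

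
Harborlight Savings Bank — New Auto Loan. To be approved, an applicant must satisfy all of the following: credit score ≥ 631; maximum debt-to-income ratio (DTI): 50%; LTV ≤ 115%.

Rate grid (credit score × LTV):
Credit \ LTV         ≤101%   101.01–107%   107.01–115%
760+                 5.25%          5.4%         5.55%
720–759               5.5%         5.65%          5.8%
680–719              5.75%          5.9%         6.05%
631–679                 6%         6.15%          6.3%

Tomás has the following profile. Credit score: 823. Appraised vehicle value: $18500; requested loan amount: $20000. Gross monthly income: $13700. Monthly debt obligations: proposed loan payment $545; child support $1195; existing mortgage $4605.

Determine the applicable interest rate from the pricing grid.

Credit score 823 ≥ 631; Total monthly debts = (545 + 1,195 + 4,605) = 6,345. DTI = 6,345/13,700 = 46.3% ≤ 50%
LTV: 20,000 ÷ 18,500 = 108.1%, within 115% cap
Credit 823 → row 760+; LTV 108.1% → column 107.01–115%. Grid cell → 5.55%.

5.55%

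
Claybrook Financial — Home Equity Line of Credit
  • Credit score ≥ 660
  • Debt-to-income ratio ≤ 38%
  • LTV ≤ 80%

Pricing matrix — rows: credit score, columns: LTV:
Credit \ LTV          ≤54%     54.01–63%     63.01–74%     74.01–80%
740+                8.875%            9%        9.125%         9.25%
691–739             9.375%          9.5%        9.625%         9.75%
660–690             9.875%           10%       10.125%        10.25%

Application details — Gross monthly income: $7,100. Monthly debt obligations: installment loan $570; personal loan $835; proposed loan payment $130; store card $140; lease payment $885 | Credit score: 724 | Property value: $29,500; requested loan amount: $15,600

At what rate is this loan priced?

Credit score 724 ≥ 660; Total monthly debts = (570 + 835 + 130 + 140 + 885) = 2,560. DTI: 2,560 ÷ 7,100 = 36.1%, within the 38% cap
LTV = 15,600/29,500 = 52.9% ≤ 80%
Credit 724 → row 691–739; LTV 52.9% → column ≤54%. Grid cell → 9.375%.

9.375%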